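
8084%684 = 560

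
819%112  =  35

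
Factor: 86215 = 5^1*43^1* 401^1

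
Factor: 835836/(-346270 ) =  - 2^1*3^1  *5^( - 1)*31^( - 1) * 1117^ ( - 1)*69653^1 = - 417918/173135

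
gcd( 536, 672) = 8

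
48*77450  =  3717600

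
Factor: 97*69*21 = 140553 = 3^2 * 7^1*23^1 * 97^1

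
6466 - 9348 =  - 2882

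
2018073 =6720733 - 4702660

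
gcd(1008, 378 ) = 126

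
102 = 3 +99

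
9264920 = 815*11368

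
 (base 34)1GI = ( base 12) bb2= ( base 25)2II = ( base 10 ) 1718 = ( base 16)6b6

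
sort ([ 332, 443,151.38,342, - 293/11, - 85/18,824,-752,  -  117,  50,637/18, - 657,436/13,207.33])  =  [ - 752, - 657,-117,  -  293/11, - 85/18, 436/13,637/18,50, 151.38,  207.33,332,342,443 , 824 ] 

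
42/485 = 42/485 = 0.09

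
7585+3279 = 10864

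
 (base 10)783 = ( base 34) n1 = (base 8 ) 1417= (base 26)143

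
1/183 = 1/183 = 0.01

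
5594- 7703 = -2109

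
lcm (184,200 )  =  4600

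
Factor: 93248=2^6 * 31^1 * 47^1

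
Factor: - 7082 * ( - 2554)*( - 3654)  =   - 2^3*3^2*7^1*29^1 * 1277^1*3541^1 = - 66091461912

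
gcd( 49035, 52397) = 1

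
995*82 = 81590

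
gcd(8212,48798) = 2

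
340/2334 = 170/1167 = 0.15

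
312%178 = 134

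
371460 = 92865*4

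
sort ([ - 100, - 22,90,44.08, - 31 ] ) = [ - 100, - 31,  -  22,44.08, 90]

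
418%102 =10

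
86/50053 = 86/50053 = 0.00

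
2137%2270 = 2137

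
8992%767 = 555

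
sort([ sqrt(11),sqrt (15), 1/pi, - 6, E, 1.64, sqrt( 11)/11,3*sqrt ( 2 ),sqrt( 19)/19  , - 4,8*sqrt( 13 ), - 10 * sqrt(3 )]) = [ - 10*sqrt (3), - 6, - 4 , sqrt( 19)/19, sqrt( 11 )/11,1/pi, 1.64,E, sqrt(11), sqrt( 15 ), 3* sqrt(2),8 * sqrt ( 13) ] 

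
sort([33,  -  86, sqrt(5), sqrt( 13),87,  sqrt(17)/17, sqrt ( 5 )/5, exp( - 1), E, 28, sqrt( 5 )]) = [ - 86,sqrt( 17) /17, exp(- 1), sqrt( 5) /5, sqrt (5),sqrt( 5), E, sqrt( 13 ) , 28, 33, 87]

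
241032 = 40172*6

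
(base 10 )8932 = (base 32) 8N4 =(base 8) 21344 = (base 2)10001011100100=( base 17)1DF7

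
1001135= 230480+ 770655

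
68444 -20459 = 47985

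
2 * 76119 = 152238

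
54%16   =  6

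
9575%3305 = 2965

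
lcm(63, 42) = 126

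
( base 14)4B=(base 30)27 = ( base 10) 67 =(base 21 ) 34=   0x43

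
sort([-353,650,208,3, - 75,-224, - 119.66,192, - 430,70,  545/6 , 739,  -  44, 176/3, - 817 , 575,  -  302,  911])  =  [ -817,-430, - 353,-302, - 224,-119.66, -75,-44,3 , 176/3, 70,545/6,192, 208, 575,650,739, 911 ] 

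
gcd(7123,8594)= 1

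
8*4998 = 39984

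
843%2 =1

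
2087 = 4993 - 2906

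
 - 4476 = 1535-6011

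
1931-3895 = -1964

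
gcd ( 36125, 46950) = 25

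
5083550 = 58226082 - 53142532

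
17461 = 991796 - 974335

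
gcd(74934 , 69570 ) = 18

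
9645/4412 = 9645/4412 = 2.19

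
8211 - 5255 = 2956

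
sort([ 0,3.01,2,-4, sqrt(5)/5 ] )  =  [  -  4,0,sqrt( 5 )/5,2, 3.01 ] 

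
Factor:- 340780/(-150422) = 2^1*5^1*11^1 * 1549^1*75211^(-1 ) = 170390/75211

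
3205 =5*641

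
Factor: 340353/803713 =3^2*13^1 * 43^( - 1)*2909^1 *18691^( - 1 )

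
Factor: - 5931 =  - 3^2*659^1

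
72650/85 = 14530/17 = 854.71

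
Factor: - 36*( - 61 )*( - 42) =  - 2^3 * 3^3*7^1*61^1= - 92232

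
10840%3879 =3082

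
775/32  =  24 + 7/32 =24.22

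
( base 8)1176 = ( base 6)2542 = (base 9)778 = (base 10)638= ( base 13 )3A1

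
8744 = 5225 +3519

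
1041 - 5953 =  - 4912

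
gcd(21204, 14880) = 372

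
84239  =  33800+50439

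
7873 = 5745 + 2128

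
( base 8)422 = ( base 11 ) 22A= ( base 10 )274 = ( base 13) 181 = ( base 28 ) 9M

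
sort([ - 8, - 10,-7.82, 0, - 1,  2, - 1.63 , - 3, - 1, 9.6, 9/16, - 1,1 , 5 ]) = [ - 10, - 8, - 7.82, - 3, - 1.63, - 1 , - 1, - 1, 0, 9/16, 1, 2,5, 9.6 ]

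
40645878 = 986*41223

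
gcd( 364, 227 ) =1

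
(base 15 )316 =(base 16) 2b8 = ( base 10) 696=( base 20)1eg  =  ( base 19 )1hc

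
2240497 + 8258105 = 10498602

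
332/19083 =332/19083=0.02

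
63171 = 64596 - 1425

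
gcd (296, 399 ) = 1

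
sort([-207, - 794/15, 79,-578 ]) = [ -578, - 207, - 794/15,79 ]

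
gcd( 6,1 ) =1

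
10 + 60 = 70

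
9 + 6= 15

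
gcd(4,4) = 4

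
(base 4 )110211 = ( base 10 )1317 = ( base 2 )10100100101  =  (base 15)5CC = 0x525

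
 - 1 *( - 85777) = 85777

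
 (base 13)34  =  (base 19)25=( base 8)53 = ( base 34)19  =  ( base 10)43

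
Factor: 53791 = 53791^1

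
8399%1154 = 321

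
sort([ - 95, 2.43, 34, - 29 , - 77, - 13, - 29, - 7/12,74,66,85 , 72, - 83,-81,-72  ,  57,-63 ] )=[ - 95, - 83 ,  -  81,- 77, - 72  ,-63,- 29, - 29,  -  13, - 7/12,2.43, 34,  57,66,72, 74, 85]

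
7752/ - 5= -7752/5=- 1550.40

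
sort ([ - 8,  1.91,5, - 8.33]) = [ - 8.33, - 8,  1.91, 5] 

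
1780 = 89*20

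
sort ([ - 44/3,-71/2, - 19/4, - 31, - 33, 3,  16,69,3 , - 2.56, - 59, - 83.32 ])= [-83.32, - 59, - 71/2, - 33,-31 , - 44/3, - 19/4, - 2.56, 3, 3,  16  ,  69]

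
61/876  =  61/876 = 0.07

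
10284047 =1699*6053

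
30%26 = 4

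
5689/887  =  6 + 367/887= 6.41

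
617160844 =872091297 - 254930453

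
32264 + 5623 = 37887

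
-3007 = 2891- 5898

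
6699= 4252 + 2447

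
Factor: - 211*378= - 2^1*3^3 * 7^1 * 211^1 = - 79758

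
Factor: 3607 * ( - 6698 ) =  - 24159686 = - 2^1 * 17^1*197^1 * 3607^1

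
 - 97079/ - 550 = 176 + 279/550 = 176.51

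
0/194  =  0 = 0.00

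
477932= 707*676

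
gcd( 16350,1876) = 2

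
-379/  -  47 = 8 + 3/47 = 8.06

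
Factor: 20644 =2^2*13^1*397^1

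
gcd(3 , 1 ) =1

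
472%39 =4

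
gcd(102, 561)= 51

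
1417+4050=5467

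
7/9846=7/9846 =0.00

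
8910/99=90 = 90.00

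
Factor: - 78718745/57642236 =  - 2^( -2 ) * 5^1*7^2* 157^( - 1) * 263^( - 1)*349^( - 1 )*321301^1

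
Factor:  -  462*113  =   - 52206 = - 2^1 * 3^1 * 7^1 *11^1*113^1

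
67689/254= 67689/254 =266.49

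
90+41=131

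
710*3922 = 2784620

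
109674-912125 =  - 802451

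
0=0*172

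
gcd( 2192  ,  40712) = 8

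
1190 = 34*35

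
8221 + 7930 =16151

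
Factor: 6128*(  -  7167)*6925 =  - 2^4*3^1*5^2 * 277^1* 383^1*2389^1 = - 304141678800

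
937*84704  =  79367648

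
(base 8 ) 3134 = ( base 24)2JK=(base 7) 4514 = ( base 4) 121130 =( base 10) 1628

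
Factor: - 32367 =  - 3^1 * 10789^1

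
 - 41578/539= - 41578/539 = -77.14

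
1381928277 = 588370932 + 793557345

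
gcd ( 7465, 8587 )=1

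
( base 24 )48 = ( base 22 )4g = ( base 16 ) 68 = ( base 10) 104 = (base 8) 150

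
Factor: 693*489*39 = 3^4*7^1*11^1 *13^1*163^1= 13216203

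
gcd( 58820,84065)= 85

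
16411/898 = 16411/898 = 18.28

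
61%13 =9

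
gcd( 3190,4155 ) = 5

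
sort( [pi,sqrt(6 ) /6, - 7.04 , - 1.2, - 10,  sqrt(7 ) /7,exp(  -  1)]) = [-10,  -  7.04, - 1.2,exp( - 1 ), sqrt( 7)/7,sqrt( 6 ) /6 , pi]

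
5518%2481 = 556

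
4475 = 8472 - 3997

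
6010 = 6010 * 1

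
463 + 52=515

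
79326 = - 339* ( - 234 )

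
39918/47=39918/47 = 849.32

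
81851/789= 103 + 584/789 = 103.74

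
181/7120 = 181/7120 =0.03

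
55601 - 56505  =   - 904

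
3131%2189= 942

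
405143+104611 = 509754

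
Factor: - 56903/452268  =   - 2^(  -  2) *3^( - 2 )*7^1* 11^1 * 17^(-1) = - 77/612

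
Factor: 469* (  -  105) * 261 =-12852945 = - 3^3*5^1*7^2 *29^1 * 67^1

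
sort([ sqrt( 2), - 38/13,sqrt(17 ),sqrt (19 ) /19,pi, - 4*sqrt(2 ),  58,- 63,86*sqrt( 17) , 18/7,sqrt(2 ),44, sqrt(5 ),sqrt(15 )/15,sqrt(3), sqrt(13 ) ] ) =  [ - 63, - 4*sqrt(2)  , - 38/13, sqrt (19 )/19, sqrt( 15) /15, sqrt( 2 ),sqrt( 2),  sqrt( 3 ),sqrt (5 ),  18/7, pi, sqrt(13), sqrt( 17 ),44,58,86*sqrt(17 ) ]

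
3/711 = 1/237=0.00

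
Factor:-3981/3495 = - 5^(- 1)* 233^ ( - 1)* 1327^1 = - 1327/1165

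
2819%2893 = 2819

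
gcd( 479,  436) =1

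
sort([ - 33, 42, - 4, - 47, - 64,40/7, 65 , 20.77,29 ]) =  [ - 64 , - 47, - 33,-4,40/7,20.77,  29, 42,65] 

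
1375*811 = 1115125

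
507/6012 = 169/2004 = 0.08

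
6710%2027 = 629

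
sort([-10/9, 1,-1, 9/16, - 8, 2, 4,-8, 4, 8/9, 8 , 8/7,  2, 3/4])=[-8, - 8, - 10/9, - 1, 9/16, 3/4,8/9, 1,  8/7, 2,2, 4 , 4 , 8]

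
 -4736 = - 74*64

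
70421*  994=69998474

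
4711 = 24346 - 19635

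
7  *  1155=8085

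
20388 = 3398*6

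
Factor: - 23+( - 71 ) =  - 94 = - 2^1*47^1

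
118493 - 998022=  - 879529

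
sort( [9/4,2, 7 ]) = [2, 9/4, 7]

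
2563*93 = 238359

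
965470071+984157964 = 1949628035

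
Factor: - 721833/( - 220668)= 2^( - 2 )*71^( - 1)*929^1 = 929/284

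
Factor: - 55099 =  - 11^1*5009^1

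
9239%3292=2655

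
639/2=319  +  1/2= 319.50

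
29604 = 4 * 7401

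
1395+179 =1574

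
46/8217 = 46/8217 = 0.01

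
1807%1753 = 54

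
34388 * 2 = 68776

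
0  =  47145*0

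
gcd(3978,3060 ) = 306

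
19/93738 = 19/93738 = 0.00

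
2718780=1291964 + 1426816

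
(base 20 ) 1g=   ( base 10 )36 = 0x24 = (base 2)100100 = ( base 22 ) 1E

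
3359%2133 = 1226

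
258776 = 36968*7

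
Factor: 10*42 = 420 =2^2*3^1 *5^1* 7^1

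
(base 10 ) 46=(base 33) 1D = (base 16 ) 2e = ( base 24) 1m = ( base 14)34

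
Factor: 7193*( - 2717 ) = - 19543381 = - 11^1 * 13^1*19^1*7193^1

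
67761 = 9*7529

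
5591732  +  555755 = 6147487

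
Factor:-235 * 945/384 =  - 2^ (-7)*3^2*5^2 * 7^1 * 47^1 = -74025/128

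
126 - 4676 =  - 4550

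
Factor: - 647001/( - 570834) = 2^( -1)*11^(-1)*31^( -1)* 773^1 = 773/682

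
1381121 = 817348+563773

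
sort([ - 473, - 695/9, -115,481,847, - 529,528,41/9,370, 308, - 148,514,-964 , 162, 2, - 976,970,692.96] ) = [ - 976, - 964, - 529, - 473, - 148, - 115,  -  695/9, 2 , 41/9,162, 308,370,481 , 514, 528, 692.96 , 847, 970]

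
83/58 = 83/58 = 1.43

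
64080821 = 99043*647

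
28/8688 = 7/2172 = 0.00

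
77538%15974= 13642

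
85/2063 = 85/2063=0.04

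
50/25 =2 = 2.00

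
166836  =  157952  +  8884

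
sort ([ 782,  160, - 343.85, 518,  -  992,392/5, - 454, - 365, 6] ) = [ - 992, - 454, -365, - 343.85, 6, 392/5, 160, 518,782]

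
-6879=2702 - 9581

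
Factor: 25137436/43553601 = 2^2*3^(-2) * 7^( - 2 ) * 13^( - 1) * 23^1 * 71^( - 1)*107^(-1)*273233^1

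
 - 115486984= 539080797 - 654567781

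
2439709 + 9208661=11648370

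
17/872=17/872 = 0.02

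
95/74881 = 95/74881 = 0.00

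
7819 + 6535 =14354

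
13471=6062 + 7409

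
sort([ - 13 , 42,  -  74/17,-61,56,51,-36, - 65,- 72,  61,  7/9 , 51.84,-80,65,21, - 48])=[ - 80, - 72, - 65, - 61, - 48, -36, - 13, - 74/17,7/9,21 , 42, 51,51.84, 56,61,65]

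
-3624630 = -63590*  57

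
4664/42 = 2332/21 = 111.05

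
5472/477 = 608/53 = 11.47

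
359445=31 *11595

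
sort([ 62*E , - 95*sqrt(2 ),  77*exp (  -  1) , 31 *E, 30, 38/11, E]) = [ - 95 * sqrt( 2), E,  38/11, 77*exp(  -  1), 30,31*E, 62*E ] 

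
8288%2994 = 2300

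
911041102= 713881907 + 197159195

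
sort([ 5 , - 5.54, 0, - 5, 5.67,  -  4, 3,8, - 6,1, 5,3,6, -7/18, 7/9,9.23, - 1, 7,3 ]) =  [ -6, - 5.54 , - 5,  -  4, - 1, - 7/18,0,7/9, 1, 3,3,3, 5, 5,5.67, 6, 7, 8, 9.23] 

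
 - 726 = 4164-4890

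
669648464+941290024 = 1610938488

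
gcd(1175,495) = 5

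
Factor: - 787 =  - 787^1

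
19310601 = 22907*843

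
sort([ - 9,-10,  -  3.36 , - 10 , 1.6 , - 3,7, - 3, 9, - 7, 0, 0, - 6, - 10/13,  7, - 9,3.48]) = [-10, - 10, - 9 , - 9,  -  7, - 6,-3.36,  -  3,-3, - 10/13,0, 0, 1.6,3.48, 7, 7, 9]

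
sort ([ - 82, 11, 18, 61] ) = [ - 82,11, 18,61] 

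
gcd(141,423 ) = 141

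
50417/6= 8402 + 5/6= 8402.83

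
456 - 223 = 233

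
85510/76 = 42755/38 = 1125.13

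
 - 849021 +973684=124663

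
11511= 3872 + 7639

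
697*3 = 2091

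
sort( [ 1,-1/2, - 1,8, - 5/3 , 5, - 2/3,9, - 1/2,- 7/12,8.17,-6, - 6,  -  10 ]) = [ - 10, -6 ,  -  6, - 5/3,  -  1,  -  2/3, - 7/12,-1/2, - 1/2, 1, 5,8, 8.17,9]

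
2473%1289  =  1184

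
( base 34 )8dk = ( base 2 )10010111101110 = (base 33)8u8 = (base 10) 9710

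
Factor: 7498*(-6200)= -2^4*5^2*23^1*31^1 * 163^1 = - 46487600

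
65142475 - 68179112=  - 3036637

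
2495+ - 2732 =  - 237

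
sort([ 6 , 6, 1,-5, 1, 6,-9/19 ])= [  -  5,-9/19,  1, 1 , 6,6,6 ]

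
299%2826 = 299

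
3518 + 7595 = 11113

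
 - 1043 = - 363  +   - 680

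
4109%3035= 1074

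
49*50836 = 2490964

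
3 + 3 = 6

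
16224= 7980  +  8244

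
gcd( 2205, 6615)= 2205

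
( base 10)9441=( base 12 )5569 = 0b10010011100001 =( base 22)JB3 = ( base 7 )36345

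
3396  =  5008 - 1612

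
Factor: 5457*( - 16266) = -88763562 = -2^1 * 3^2*17^1 *107^1*2711^1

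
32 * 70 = 2240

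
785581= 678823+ 106758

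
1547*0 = 0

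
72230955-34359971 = 37870984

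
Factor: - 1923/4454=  - 2^( - 1)*3^1*17^( - 1)  *  131^( - 1)*641^1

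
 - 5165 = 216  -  5381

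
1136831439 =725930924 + 410900515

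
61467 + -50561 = 10906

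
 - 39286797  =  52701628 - 91988425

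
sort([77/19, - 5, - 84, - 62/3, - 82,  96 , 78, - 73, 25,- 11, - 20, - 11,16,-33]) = [ - 84 ,  -  82,-73, -33, - 62/3, - 20, - 11, - 11, - 5, 77/19, 16, 25, 78,96 ]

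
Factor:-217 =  - 7^1 *31^1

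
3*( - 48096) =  -144288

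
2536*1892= 4798112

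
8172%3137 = 1898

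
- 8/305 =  - 1 + 297/305 =- 0.03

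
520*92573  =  48137960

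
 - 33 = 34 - 67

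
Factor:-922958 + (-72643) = - 995601 = -3^1*23^1*47^1*307^1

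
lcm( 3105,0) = 0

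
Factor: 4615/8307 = 5/9= 3^( - 2) * 5^1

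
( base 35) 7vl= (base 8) 22721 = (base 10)9681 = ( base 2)10010111010001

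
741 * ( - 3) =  -2223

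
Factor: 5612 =2^2 *23^1*61^1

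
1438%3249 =1438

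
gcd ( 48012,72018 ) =24006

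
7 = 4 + 3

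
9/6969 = 3/2323  =  0.00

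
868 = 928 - 60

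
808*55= 44440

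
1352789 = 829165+523624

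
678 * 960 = 650880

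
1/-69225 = -1/69225 = -0.00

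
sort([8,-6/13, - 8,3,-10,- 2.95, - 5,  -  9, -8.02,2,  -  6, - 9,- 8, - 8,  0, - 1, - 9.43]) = [ - 10, - 9.43, - 9,-9,-8.02, - 8,-8, - 8, - 6, - 5,-2.95,-1, - 6/13,0 , 2,3,8]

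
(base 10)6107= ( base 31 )6b0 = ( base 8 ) 13733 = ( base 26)90n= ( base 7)23543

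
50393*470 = 23684710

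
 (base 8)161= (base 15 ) 78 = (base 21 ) 58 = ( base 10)113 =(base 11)A3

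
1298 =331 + 967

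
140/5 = 28 = 28.00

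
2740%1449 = 1291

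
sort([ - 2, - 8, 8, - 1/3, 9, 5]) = [-8, -2,-1/3, 5, 8  ,  9 ] 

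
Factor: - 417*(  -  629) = 3^1 * 17^1* 37^1*139^1=262293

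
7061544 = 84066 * 84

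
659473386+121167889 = 780641275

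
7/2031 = 7/2031 = 0.00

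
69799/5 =13959 + 4/5= 13959.80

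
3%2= 1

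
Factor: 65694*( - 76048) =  - 4995897312 =- 2^5 *3^1*7^2*97^1*10949^1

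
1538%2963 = 1538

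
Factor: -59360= -2^5*5^1*7^1*53^1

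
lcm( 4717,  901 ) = 80189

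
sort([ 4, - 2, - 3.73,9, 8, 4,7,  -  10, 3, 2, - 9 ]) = [ - 10, - 9, - 3.73, - 2,2, 3,4,  4, 7, 8, 9 ]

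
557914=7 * 79702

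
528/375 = 1 + 51/125 = 1.41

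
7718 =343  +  7375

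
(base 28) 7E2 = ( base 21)d72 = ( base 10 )5882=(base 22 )C38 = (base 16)16fa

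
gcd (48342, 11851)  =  7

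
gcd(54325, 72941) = 1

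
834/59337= 278/19779= 0.01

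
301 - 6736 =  - 6435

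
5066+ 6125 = 11191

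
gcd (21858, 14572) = 7286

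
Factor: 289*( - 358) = - 103462 =- 2^1*17^2*179^1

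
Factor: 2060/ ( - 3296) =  - 2^( - 3 )*5^1 = -5/8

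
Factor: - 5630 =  -2^1 * 5^1 * 563^1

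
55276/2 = 27638 = 27638.00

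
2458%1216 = 26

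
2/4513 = 2/4513 =0.00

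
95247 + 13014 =108261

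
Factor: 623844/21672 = 403/14 = 2^(  -  1)*7^( - 1 )*13^1*31^1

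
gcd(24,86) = 2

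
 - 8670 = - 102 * 85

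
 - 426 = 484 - 910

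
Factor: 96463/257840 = 2^(-4 )*5^(-1)*11^( - 1 ) *19^1*293^( - 1)*5077^1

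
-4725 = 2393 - 7118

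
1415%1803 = 1415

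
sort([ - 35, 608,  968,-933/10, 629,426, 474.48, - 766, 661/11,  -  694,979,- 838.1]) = [-838.1, - 766, - 694, - 933/10, - 35, 661/11, 426,  474.48, 608, 629, 968,979]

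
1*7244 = 7244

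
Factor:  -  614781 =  - 3^2*83^1*823^1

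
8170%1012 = 74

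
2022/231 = 674/77 = 8.75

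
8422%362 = 96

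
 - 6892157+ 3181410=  - 3710747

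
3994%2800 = 1194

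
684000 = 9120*75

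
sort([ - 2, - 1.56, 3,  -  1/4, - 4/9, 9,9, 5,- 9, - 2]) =[ - 9, - 2,  -  2, - 1.56,  -  4/9,-1/4,3, 5 , 9,9 ]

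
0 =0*365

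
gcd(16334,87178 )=2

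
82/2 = 41 =41.00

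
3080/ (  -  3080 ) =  - 1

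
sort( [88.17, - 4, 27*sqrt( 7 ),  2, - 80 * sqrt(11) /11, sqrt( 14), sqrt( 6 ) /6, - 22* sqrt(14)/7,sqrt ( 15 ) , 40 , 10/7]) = [ - 80 * sqrt( 11 )/11,-22 * sqrt(14)/7, - 4,sqrt(6 ) /6,10/7,2, sqrt( 14 ), sqrt(15),40, 27*sqrt( 7),88.17]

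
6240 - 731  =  5509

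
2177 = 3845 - 1668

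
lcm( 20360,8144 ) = 40720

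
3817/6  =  3817/6= 636.17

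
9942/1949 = 9942/1949 = 5.10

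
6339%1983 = 390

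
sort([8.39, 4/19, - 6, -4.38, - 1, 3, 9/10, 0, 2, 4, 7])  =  [ - 6, - 4.38, - 1, 0, 4/19, 9/10, 2,3, 4,  7,8.39]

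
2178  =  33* 66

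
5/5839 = 5/5839 = 0.00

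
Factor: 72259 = 11^1*6569^1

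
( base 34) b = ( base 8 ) 13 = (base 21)B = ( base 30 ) B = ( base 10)11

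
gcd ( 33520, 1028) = 4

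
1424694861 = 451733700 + 972961161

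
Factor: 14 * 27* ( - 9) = - 2^1 *3^5 * 7^1  =  - 3402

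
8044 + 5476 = 13520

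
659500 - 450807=208693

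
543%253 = 37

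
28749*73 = 2098677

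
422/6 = 70+1/3 = 70.33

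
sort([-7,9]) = [ - 7,9 ] 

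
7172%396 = 44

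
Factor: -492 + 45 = - 447   =  -3^1* 149^1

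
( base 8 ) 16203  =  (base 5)213144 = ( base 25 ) BGO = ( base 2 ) 1110010000011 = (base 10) 7299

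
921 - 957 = -36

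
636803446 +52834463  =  689637909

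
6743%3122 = 499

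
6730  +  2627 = 9357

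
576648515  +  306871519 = 883520034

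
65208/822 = 79 + 45/137 = 79.33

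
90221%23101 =20918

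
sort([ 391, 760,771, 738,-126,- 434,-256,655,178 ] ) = [ - 434,-256, - 126,178, 391, 655, 738,760, 771 ] 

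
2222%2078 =144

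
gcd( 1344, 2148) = 12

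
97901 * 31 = 3034931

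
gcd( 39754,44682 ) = 22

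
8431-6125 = 2306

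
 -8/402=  - 4/201=-0.02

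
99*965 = 95535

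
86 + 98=184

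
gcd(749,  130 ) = 1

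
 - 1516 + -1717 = - 3233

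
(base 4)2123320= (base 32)9NO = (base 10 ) 9976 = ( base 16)26f8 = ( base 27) did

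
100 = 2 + 98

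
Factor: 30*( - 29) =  - 870 = - 2^1*3^1*5^1*29^1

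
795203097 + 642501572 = 1437704669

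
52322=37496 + 14826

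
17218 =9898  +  7320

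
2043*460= 939780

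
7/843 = 7/843 = 0.01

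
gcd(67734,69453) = 9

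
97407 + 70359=167766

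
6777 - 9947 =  - 3170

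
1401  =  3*467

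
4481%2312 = 2169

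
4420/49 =90+10/49 = 90.20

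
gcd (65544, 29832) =24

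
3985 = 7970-3985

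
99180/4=24795 = 24795.00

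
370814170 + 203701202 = 574515372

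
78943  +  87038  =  165981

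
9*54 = 486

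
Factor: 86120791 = 109^1*790099^1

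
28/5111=28/5111  =  0.01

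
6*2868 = 17208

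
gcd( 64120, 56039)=1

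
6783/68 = 99 + 3/4 = 99.75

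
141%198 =141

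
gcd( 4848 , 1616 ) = 1616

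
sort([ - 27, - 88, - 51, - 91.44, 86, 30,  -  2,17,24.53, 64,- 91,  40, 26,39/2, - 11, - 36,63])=[ - 91.44, - 91, - 88, - 51,-36, - 27, - 11 , - 2,  17,39/2, 24.53,  26 , 30,40,  63,64, 86 ] 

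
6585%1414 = 929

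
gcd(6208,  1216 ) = 64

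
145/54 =145/54 =2.69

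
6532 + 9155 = 15687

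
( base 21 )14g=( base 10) 541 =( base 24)md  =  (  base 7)1402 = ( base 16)21d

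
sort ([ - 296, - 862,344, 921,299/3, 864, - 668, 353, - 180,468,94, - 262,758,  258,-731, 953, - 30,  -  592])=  [ - 862, - 731,  -  668, - 592, - 296,- 262, - 180, - 30,94, 299/3 , 258, 344 , 353,468,758,864, 921 , 953]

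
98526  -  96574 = 1952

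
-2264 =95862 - 98126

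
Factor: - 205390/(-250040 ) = 23/28 = 2^(-2)*7^(- 1 )*23^1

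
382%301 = 81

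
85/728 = 85/728 = 0.12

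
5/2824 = 5/2824= 0.00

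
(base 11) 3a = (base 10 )43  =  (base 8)53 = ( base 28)1f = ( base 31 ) 1c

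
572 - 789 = -217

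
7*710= 4970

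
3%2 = 1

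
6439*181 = 1165459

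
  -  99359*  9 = -894231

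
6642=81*82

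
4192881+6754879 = 10947760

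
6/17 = 6/17 = 0.35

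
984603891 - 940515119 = 44088772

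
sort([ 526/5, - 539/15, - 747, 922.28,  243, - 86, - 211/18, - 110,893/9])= [ - 747, - 110, - 86 ,  -  539/15, - 211/18, 893/9, 526/5 , 243,922.28]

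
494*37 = 18278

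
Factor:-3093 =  - 3^1 * 1031^1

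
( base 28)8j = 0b11110011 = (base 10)243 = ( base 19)cf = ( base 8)363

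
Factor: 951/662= 2^(  -  1)*3^1*317^1 * 331^( - 1)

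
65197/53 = 65197/53 = 1230.13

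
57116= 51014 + 6102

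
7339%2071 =1126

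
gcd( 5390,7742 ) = 98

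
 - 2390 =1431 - 3821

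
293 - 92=201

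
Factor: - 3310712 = - 2^3*19^1 *23^1*947^1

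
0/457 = 0 = 0.00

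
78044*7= 546308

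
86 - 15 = 71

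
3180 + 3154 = 6334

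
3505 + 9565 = 13070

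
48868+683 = 49551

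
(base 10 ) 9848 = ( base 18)1C72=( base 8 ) 23170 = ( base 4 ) 2121320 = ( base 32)9jo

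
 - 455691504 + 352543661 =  - 103147843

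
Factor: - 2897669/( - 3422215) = 5^( - 1 )*53^1*54673^1*684443^( - 1)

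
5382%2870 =2512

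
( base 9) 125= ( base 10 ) 104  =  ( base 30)3e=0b1101000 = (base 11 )95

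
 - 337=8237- 8574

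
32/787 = 32/787 = 0.04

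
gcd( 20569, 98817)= 1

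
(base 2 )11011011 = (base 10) 219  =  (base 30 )79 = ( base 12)163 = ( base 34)6f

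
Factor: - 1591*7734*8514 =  - 2^2*3^3*11^1 * 37^1 *43^2*1289^1 = - 104763016116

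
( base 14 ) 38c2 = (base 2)10011011110010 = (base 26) ejc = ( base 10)9970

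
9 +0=9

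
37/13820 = 37/13820 =0.00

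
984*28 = 27552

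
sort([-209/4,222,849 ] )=[ - 209/4  ,  222, 849 ]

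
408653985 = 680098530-271444545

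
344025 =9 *38225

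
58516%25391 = 7734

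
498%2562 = 498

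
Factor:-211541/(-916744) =2^( - 3) * 11^1 * 19231^1 * 114593^(  -  1) 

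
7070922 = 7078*999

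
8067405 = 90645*89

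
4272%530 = 32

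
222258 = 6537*34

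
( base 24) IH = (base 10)449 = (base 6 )2025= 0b111000001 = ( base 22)K9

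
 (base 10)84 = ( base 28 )30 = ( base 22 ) 3I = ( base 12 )70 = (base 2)1010100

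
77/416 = 77/416 = 0.19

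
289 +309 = 598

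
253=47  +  206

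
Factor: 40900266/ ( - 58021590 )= - 3^1*5^( - 1 )*17^1*29^1*193^( - 1)*419^1*911^( - 1 ) =- 619701/879115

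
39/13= 3= 3.00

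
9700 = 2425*4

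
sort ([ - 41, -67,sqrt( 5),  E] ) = [ - 67, - 41,sqrt( 5), E]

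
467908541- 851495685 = - 383587144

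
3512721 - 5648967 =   -  2136246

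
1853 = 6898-5045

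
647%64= 7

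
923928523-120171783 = 803756740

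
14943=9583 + 5360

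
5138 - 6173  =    -  1035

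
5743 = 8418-2675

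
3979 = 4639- 660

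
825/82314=275/27438 = 0.01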